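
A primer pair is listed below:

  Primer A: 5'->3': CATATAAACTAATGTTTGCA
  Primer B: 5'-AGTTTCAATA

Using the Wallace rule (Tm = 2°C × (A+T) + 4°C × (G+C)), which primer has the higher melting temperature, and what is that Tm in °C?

Primer A, 50°C

Primer A: A+T=15, G+C=5 → Tm = 2(15)+4(5) = 50°C
Primer B: A+T=8, G+C=2 → Tm = 2(8)+4(2) = 24°C
50°C vs 24°C → primer A is higher.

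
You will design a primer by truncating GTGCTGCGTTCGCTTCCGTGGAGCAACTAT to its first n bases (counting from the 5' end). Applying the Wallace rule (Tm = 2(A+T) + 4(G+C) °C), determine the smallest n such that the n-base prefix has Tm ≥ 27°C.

n = 8

First 7 bases: GTGCTGC → Tm = 24°C (< 27°C)
First 8 bases: GTGCTGCG → Tm = 28°C (≥ 27°C)
Each additional base adds 2°C (A/T) or 4°C (G/C), so Tm is non-decreasing in n; n = 8 is the first length to reach 27°C.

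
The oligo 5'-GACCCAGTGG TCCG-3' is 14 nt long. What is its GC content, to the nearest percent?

71%

C=5, A=2, G=5, T=2
G+C = 5 + 5 = 10 out of 14 bases
%GC = 10/14 × 100 = 71.43% ≈ 71%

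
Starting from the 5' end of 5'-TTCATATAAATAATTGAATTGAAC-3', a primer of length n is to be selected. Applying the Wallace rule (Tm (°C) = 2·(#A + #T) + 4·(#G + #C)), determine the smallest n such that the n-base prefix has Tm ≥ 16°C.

First 6 bases: TTCATA → Tm = 14°C (< 16°C)
First 7 bases: TTCATAT → Tm = 16°C (≥ 16°C)
Each additional base adds 2°C (A/T) or 4°C (G/C), so Tm is non-decreasing in n; n = 7 is the first length to reach 16°C.

n = 7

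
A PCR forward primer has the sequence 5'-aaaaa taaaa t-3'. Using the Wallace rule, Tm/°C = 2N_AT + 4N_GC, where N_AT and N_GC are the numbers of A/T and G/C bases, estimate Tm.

Base counts: G=0, T=2, C=0, A=9
So N_AT = 11 and N_GC = 0.
Tm = 4·0 + 2·11 = 0 + 22 = 22°C

22°C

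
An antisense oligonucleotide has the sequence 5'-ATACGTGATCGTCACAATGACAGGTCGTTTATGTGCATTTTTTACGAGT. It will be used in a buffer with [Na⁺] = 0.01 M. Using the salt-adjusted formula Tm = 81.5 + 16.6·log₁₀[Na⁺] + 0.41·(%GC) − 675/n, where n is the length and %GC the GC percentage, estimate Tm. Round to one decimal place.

Length n = 49. Counting bases: A=12, C=8, G=11, T=18
G+C = 19, so %GC = 19/49 × 100 = 38.776%
Salt term: 16.6 × (-2) = -33.2
GC term: 0.41 × 38.776 = 15.898; length term: −675/49 = −13.776
Tm = 81.5 + (-33.2) + 15.898 − 13.776 = 50.422 → 50.4°C

50.4°C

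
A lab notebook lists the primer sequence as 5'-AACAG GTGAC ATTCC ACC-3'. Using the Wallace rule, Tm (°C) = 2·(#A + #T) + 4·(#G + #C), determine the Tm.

Base counts: T=3, G=3, C=6, A=6
AT pairs contribute 9, GC pairs contribute 9.
Tm = 2(9) + 4(9) = 18 + 36 = 54°C

54°C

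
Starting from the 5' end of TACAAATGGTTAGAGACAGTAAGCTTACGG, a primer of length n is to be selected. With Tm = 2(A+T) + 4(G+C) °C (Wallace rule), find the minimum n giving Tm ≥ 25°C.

n = 10

First 9 bases: TACAAATGG → Tm = 24°C (< 25°C)
First 10 bases: TACAAATGGT → Tm = 26°C (≥ 25°C)
Since every base adds ≥2°C, Tm only increases with n, so the threshold is first crossed at n = 10.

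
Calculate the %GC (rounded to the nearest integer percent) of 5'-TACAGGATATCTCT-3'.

36%

Base counts: C=3, G=2, T=5, A=4
G+C = 2 + 3 = 5 out of 14 bases
%GC = 5/14 × 100 = 35.71% ≈ 36%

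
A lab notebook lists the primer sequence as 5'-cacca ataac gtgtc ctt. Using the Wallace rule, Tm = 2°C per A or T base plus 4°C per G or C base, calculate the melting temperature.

52°C

Base counts: G=2, C=6, T=5, A=5
So N_AT = 10 and N_GC = 8.
Tm = 4·8 + 2·10 = 32 + 20 = 52°C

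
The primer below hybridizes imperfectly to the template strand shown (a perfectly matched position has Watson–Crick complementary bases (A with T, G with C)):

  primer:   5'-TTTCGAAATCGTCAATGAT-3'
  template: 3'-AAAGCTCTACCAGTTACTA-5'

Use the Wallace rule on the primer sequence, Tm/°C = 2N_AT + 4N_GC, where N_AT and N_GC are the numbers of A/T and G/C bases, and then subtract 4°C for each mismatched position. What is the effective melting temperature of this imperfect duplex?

Primer base counts: A=6, T=7, G=3, C=3 → A+T=13, G+C=6
Perfect-match Tm = 2(13) + 4(6) = 26 + 24 = 50°C
Mismatches (positions where the bases are not complementary): 2 (at positions 7, 10)
Effective Tm = 50 − 2×4 = 50 − 8 = 42°C

42°C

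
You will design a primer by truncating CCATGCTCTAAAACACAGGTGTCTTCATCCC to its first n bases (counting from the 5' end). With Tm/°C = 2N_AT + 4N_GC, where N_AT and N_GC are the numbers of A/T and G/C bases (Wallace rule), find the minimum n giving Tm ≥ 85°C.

n = 30

First 29 bases: CCATGCTCTAAAACACAGGTGTCTTCATC → Tm = 84°C (< 85°C)
First 30 bases: CCATGCTCTAAAACACAGGTGTCTTCATCC → Tm = 88°C (≥ 85°C)
Each additional base adds 2°C (A/T) or 4°C (G/C), so Tm is non-decreasing in n; n = 30 is the first length to reach 85°C.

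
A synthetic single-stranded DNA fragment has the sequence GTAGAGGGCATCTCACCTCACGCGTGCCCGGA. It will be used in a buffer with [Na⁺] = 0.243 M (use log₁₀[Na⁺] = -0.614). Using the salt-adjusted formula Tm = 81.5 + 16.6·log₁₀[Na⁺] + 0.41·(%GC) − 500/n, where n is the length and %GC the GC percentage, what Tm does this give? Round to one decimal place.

82.6°C

Length n = 32. Counting bases: T=5, G=10, C=11, A=6
G+C = 21, so %GC = 21/32 × 100 = 65.625%
Salt term: 16.6 × (-0.614) = -10.192
GC term: 0.41 × 65.625 = 26.906; length term: −500/32 = −15.625
Tm = 81.5 + (-10.192) + 26.906 − 15.625 = 82.589 → 82.6°C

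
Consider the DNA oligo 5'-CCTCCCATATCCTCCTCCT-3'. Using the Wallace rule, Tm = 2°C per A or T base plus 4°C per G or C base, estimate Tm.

60°C

Counting bases: C=11, T=6, G=0, A=2
So N_AT = 8 and N_GC = 11.
Tm = 2(8) + 4(11) = 16 + 44 = 60°C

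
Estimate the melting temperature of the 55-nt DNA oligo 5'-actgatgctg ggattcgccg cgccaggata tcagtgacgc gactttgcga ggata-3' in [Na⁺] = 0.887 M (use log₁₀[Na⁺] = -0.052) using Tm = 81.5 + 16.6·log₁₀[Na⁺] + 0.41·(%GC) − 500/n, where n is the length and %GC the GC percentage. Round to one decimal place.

94.7°C

Length n = 55. Base counts: C=13, A=12, T=12, G=18
G+C = 31, so %GC = 31/55 × 100 = 56.364%
Salt term: 16.6 × (-0.052) = -0.863
GC term: 0.41 × 56.364 = 23.109; length term: −500/55 = −9.091
Tm = 81.5 + (-0.863) + 23.109 − 9.091 = 94.655 → 94.7°C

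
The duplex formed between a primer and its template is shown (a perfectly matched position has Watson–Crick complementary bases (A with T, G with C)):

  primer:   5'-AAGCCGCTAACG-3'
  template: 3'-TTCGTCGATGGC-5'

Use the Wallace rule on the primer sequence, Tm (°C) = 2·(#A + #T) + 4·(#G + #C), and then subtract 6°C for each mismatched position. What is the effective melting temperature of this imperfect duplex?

Primer base counts: A=4, T=1, G=3, C=4 → A+T=5, G+C=7
Perfect-match Tm = 2(5) + 4(7) = 10 + 28 = 38°C
Mismatches (positions where the bases are not complementary): 2 (at positions 5, 10)
Effective Tm = 38 − 2×6 = 38 − 12 = 26°C

26°C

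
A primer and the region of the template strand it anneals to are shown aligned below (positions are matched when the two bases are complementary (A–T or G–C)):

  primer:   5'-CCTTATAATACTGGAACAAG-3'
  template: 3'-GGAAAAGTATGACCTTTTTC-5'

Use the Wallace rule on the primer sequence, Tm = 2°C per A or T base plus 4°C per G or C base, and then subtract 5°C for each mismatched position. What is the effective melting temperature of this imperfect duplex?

Primer base counts: A=8, T=5, G=3, C=4 → A+T=13, G+C=7
Perfect-match Tm = 2(13) + 4(7) = 26 + 28 = 54°C
Mismatches (positions where the bases are not complementary): 3 (at positions 5, 7, 17)
Effective Tm = 54 − 3×5 = 54 − 15 = 39°C

39°C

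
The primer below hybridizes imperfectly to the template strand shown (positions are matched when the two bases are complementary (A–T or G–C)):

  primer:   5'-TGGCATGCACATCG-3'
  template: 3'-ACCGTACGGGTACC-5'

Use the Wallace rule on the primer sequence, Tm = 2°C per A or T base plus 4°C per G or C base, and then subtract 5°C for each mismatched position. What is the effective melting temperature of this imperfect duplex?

34°C

Primer base counts: A=3, T=3, G=4, C=4 → A+T=6, G+C=8
Perfect-match Tm = 2(6) + 4(8) = 12 + 32 = 44°C
Mismatches (positions where the bases are not complementary): 2 (at positions 9, 13)
Effective Tm = 44 − 2×5 = 44 − 10 = 34°C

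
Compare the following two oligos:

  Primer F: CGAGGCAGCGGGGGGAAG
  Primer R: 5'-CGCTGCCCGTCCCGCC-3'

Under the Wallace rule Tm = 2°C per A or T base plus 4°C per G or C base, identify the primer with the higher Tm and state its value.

Primer F: A+T=4, G+C=14 → Tm = 2(4)+4(14) = 64°C
Primer R: A+T=2, G+C=14 → Tm = 2(2)+4(14) = 60°C
64°C vs 60°C → primer F is higher.

Primer F, 64°C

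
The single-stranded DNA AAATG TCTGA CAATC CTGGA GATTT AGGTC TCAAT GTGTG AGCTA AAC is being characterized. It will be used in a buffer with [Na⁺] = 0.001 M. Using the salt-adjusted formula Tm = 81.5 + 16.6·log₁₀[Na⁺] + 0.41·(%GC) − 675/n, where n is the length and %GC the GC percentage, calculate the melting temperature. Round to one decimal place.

33.9°C

Length n = 48. C=8, A=15, T=14, G=11
G+C = 19, so %GC = 19/48 × 100 = 39.583%
Salt term: 16.6 × (-3) = -49.8
GC term: 0.41 × 39.583 = 16.229; length term: −675/48 = −14.062
Tm = 81.5 + (-49.8) + 16.229 − 14.062 = 33.867 → 33.9°C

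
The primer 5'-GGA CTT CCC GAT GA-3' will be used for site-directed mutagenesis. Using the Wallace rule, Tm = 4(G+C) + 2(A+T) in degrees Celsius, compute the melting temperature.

44°C

T=3, A=3, G=4, C=4
AT pairs contribute 6, GC pairs contribute 8.
Tm = 2(6) + 4(8) = 12 + 32 = 44°C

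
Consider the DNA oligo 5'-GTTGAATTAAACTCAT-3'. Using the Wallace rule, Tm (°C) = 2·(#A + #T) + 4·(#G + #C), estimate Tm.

40°C

Counting bases: C=2, G=2, A=6, T=6
So N_AT = 12 and N_GC = 4.
Tm = 4·4 + 2·12 = 16 + 24 = 40°C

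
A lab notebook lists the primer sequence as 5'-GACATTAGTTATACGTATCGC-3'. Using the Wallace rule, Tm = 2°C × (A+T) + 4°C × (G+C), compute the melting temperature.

Scanning the sequence gives A=6, G=4, T=7, C=4.
AT pairs contribute 13, GC pairs contribute 8.
Tm = 2(13) + 4(8) = 26 + 32 = 58°C

58°C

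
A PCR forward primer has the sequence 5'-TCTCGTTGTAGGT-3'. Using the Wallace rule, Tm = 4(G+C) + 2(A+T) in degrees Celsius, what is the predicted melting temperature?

Base counts: G=4, T=6, C=2, A=1
AT pairs contribute 7, GC pairs contribute 6.
Tm = 2(7) + 4(6) = 14 + 24 = 38°C

38°C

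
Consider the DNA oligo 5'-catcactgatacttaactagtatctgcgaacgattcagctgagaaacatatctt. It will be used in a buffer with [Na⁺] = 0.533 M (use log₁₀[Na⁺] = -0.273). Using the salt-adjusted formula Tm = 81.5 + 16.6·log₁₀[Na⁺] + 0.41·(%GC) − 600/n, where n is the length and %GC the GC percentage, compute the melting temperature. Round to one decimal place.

81.0°C

Length n = 54. Base counts: T=16, A=18, G=8, C=12
G+C = 20, so %GC = 20/54 × 100 = 37.037%
Salt term: 16.6 × (-0.273) = -4.532
GC term: 0.41 × 37.037 = 15.185; length term: −600/54 = −11.111
Tm = 81.5 + (-4.532) + 15.185 − 11.111 = 81.042 → 81.0°C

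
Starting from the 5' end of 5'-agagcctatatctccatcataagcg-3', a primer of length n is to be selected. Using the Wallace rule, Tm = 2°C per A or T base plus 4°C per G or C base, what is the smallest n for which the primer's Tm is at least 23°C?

n = 8

First 7 bases: AGAGCCT → Tm = 22°C (< 23°C)
First 8 bases: AGAGCCTA → Tm = 24°C (≥ 23°C)
Each additional base adds 2°C (A/T) or 4°C (G/C), so Tm is non-decreasing in n; n = 8 is the first length to reach 23°C.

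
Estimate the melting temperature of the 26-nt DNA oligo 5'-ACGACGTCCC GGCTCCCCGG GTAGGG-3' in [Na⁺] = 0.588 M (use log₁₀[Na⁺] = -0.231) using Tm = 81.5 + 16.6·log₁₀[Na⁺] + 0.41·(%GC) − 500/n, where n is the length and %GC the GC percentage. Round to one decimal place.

90.0°C

Length n = 26. A=3, C=10, T=3, G=10
G+C = 20, so %GC = 20/26 × 100 = 76.923%
Salt term: 16.6 × (-0.231) = -3.835
GC term: 0.41 × 76.923 = 31.538; length term: −500/26 = −19.231
Tm = 81.5 + (-3.835) + 31.538 − 19.231 = 89.972 → 90.0°C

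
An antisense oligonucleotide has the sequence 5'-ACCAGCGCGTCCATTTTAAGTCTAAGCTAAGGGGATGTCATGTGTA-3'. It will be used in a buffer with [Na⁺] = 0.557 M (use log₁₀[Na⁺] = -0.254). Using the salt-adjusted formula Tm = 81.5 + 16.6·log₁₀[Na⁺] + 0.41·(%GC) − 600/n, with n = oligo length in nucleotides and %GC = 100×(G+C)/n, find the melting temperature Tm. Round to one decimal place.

Length n = 46. A=12, T=13, C=9, G=12
G+C = 21, so %GC = 21/46 × 100 = 45.652%
Salt term: 16.6 × (-0.254) = -4.216
GC term: 0.41 × 45.652 = 18.717; length term: −600/46 = −13.043
Tm = 81.5 + (-4.216) + 18.717 − 13.043 = 82.958 → 83.0°C

83.0°C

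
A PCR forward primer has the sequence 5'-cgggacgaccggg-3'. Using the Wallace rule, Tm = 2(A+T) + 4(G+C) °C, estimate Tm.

48°C

Scanning the sequence gives T=0, C=4, A=2, G=7.
AT pairs contribute 2, GC pairs contribute 11.
Tm = 2×2 + 4×11 = 48°C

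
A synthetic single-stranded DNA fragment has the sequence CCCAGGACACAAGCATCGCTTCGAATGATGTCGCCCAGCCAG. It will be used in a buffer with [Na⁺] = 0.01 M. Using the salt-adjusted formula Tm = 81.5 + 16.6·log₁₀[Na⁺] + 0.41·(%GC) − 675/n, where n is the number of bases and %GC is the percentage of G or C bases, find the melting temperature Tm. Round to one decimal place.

Length n = 42. Counting bases: C=15, G=10, A=11, T=6
G+C = 25, so %GC = 25/42 × 100 = 59.524%
Salt term: 16.6 × (-2) = -33.2
GC term: 0.41 × 59.524 = 24.405; length term: −675/42 = −16.071
Tm = 81.5 + (-33.2) + 24.405 − 16.071 = 56.634 → 56.6°C

56.6°C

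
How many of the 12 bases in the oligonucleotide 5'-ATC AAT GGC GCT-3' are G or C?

T=3, G=3, A=3, C=3
Total G or C: 3 + 3 = 6

6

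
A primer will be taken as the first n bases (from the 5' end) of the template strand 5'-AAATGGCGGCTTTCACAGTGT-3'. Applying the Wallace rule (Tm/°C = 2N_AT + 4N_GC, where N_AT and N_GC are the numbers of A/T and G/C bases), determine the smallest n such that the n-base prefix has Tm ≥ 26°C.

n = 9

First 8 bases: AAATGGCG → Tm = 24°C (< 26°C)
First 9 bases: AAATGGCGG → Tm = 28°C (≥ 26°C)
Each additional base adds 2°C (A/T) or 4°C (G/C), so Tm is non-decreasing in n; n = 9 is the first length to reach 26°C.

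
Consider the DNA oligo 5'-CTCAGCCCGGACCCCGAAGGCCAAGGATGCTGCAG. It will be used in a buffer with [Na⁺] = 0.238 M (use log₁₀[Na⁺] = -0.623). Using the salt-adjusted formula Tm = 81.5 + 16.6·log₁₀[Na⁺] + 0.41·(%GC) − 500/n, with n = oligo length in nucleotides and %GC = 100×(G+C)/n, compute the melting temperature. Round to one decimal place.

85.0°C

Length n = 35. Base counts: G=11, C=13, T=3, A=8
G+C = 24, so %GC = 24/35 × 100 = 68.571%
Salt term: 16.6 × (-0.623) = -10.342
GC term: 0.41 × 68.571 = 28.114; length term: −500/35 = −14.286
Tm = 81.5 + (-10.342) + 28.114 − 14.286 = 84.986 → 85.0°C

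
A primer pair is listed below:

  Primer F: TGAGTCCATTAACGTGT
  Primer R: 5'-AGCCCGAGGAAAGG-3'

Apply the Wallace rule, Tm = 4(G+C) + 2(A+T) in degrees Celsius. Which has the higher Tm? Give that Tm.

Primer F, 48°C

Primer F: A+T=10, G+C=7 → Tm = 2(10)+4(7) = 48°C
Primer R: A+T=5, G+C=9 → Tm = 2(5)+4(9) = 46°C
48°C vs 46°C → primer F is higher.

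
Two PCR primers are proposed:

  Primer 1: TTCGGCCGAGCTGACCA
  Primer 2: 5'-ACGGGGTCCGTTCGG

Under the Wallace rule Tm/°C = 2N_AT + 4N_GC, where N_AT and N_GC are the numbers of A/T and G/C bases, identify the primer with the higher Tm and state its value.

Primer 1: A+T=6, G+C=11 → Tm = 2(6)+4(11) = 56°C
Primer 2: A+T=4, G+C=11 → Tm = 2(4)+4(11) = 52°C
56°C vs 52°C → primer 1 is higher.

Primer 1, 56°C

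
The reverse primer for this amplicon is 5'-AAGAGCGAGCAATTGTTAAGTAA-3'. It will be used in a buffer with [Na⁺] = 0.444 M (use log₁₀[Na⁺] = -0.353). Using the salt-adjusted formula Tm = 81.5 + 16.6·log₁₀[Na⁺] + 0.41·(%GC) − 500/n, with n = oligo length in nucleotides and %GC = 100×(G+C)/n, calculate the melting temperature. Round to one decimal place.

68.2°C

Length n = 23. Base counts: A=10, C=2, G=6, T=5
G+C = 8, so %GC = 8/23 × 100 = 34.783%
Salt term: 16.6 × (-0.353) = -5.86
GC term: 0.41 × 34.783 = 14.261; length term: −500/23 = −21.739
Tm = 81.5 + (-5.86) + 14.261 − 21.739 = 68.162 → 68.2°C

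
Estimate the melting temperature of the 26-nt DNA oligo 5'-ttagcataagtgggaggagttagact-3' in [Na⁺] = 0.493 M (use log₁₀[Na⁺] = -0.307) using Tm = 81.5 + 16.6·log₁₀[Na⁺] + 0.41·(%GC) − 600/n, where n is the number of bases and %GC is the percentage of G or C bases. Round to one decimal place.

70.7°C

Length n = 26. Base counts: T=7, A=8, C=2, G=9
G+C = 11, so %GC = 11/26 × 100 = 42.308%
Salt term: 16.6 × (-0.307) = -5.096
GC term: 0.41 × 42.308 = 17.346; length term: −600/26 = −23.077
Tm = 81.5 + (-5.096) + 17.346 − 23.077 = 70.673 → 70.7°C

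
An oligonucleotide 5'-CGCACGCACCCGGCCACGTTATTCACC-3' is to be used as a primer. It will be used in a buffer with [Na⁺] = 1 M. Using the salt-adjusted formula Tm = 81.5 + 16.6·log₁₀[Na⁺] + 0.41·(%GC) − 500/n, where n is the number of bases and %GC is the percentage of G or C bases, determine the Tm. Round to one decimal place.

Length n = 27. Scanning the sequence gives T=4, C=13, A=5, G=5.
G+C = 18, so %GC = 18/27 × 100 = 66.667%
Salt term: 16.6 × (0) = 0
GC term: 0.41 × 66.667 = 27.333; length term: −500/27 = −18.519
Tm = 81.5 + (0) + 27.333 − 18.519 = 90.314 → 90.3°C

90.3°C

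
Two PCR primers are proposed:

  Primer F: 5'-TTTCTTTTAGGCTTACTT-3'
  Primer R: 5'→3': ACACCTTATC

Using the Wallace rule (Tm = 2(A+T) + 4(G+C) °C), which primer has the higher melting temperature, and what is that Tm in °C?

Primer F, 46°C

Primer F: A+T=13, G+C=5 → Tm = 2(13)+4(5) = 46°C
Primer R: A+T=6, G+C=4 → Tm = 2(6)+4(4) = 28°C
46°C vs 28°C → primer F is higher.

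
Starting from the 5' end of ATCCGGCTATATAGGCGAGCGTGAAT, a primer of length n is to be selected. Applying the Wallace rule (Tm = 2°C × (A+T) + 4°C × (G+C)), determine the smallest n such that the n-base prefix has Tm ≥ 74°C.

First 23 bases: ATCCGGCTATATAGGCGAGCGTG → Tm = 72°C (< 74°C)
First 24 bases: ATCCGGCTATATAGGCGAGCGTGA → Tm = 74°C (≥ 74°C)
Since every base adds ≥2°C, Tm only increases with n, so the threshold is first crossed at n = 24.

n = 24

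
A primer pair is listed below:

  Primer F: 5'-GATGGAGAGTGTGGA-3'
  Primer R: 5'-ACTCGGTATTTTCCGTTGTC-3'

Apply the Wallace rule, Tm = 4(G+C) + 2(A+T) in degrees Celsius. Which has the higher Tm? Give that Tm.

Primer F: A+T=7, G+C=8 → Tm = 2(7)+4(8) = 46°C
Primer R: A+T=11, G+C=9 → Tm = 2(11)+4(9) = 58°C
46°C vs 58°C → primer R is higher.

Primer R, 58°C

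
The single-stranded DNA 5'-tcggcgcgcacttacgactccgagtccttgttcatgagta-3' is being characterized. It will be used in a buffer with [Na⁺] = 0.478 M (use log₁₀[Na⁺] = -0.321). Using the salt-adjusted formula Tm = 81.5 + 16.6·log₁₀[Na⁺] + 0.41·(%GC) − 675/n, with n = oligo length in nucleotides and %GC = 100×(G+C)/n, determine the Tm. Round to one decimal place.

Length n = 40. Counting bases: G=10, T=11, C=12, A=7
G+C = 22, so %GC = 22/40 × 100 = 55%
Salt term: 16.6 × (-0.321) = -5.329
GC term: 0.41 × 55 = 22.55; length term: −675/40 = −16.875
Tm = 81.5 + (-5.329) + 22.55 − 16.875 = 81.846 → 81.8°C

81.8°C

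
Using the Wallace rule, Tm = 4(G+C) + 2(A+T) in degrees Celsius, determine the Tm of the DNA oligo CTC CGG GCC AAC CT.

T=2, G=3, A=2, C=7
A+T = 4, G+C = 10
Tm = 2×4 + 4×10 = 48°C

48°C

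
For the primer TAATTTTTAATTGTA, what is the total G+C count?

1

Counting bases: T=9, A=5, G=1, C=0
Total G or C: 1 + 0 = 1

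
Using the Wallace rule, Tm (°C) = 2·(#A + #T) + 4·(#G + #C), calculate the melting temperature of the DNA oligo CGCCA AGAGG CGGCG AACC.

66°C

Base counts: C=7, T=0, A=5, G=7
A+T = 5, G+C = 14
Tm = 2×5 + 4×14 = 66°C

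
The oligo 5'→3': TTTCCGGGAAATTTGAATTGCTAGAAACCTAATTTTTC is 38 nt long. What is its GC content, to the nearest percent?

Base counts: C=6, T=15, A=11, G=6
G+C = 6 + 6 = 12 out of 38 bases
%GC = 12/38 × 100 = 31.58% ≈ 32%

32%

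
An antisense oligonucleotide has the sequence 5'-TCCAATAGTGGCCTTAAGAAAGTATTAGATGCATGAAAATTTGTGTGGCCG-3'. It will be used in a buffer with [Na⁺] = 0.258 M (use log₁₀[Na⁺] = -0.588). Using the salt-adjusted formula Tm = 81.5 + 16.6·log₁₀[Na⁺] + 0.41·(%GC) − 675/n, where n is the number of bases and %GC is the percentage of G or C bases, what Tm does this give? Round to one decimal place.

Length n = 51. Counting bases: G=13, T=15, A=16, C=7
G+C = 20, so %GC = 20/51 × 100 = 39.216%
Salt term: 16.6 × (-0.588) = -9.761
GC term: 0.41 × 39.216 = 16.079; length term: −675/51 = −13.235
Tm = 81.5 + (-9.761) + 16.079 − 13.235 = 74.583 → 74.6°C

74.6°C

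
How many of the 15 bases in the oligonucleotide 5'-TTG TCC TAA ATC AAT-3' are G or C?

Base counts: C=3, T=6, A=5, G=1
Total G or C: 1 + 3 = 4

4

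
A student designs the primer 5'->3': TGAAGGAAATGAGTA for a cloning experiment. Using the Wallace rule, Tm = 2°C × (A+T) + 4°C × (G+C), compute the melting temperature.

Base counts: A=7, C=0, T=3, G=5
AT pairs contribute 10, GC pairs contribute 5.
Tm = 4·5 + 2·10 = 20 + 20 = 40°C

40°C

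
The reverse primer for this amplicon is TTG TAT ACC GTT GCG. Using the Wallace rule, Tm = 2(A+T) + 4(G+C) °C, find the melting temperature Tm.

44°C

Scanning the sequence gives A=2, G=4, C=3, T=6.
A+T = 8, G+C = 7
Tm = 2(8) + 4(7) = 16 + 28 = 44°C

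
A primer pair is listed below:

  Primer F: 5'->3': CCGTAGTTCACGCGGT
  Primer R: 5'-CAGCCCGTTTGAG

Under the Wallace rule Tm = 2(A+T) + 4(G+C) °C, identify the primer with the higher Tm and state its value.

Primer F, 52°C

Primer F: A+T=6, G+C=10 → Tm = 2(6)+4(10) = 52°C
Primer R: A+T=5, G+C=8 → Tm = 2(5)+4(8) = 42°C
52°C vs 42°C → primer F is higher.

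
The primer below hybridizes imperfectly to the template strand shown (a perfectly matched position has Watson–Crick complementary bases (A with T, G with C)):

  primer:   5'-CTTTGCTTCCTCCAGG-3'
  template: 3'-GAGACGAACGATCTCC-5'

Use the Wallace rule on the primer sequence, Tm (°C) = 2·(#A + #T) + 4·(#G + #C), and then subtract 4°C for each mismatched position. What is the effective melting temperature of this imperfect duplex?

34°C

Primer base counts: A=1, T=6, G=3, C=6 → A+T=7, G+C=9
Perfect-match Tm = 2(7) + 4(9) = 14 + 36 = 50°C
Mismatches (positions where the bases are not complementary): 4 (at positions 3, 9, 12, 13)
Effective Tm = 50 − 4×4 = 50 − 16 = 34°C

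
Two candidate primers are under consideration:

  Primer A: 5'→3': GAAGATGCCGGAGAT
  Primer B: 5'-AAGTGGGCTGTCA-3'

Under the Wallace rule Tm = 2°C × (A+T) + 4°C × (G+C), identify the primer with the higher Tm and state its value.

Primer A, 46°C

Primer A: A+T=7, G+C=8 → Tm = 2(7)+4(8) = 46°C
Primer B: A+T=6, G+C=7 → Tm = 2(6)+4(7) = 40°C
46°C vs 40°C → primer A is higher.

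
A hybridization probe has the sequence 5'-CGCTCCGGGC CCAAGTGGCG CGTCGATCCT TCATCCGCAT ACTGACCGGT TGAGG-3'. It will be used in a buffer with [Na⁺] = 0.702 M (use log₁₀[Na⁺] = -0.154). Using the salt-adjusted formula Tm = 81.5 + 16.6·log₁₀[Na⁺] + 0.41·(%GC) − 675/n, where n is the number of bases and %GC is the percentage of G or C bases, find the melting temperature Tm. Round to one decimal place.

Length n = 55. Base counts: A=8, G=17, C=19, T=11
G+C = 36, so %GC = 36/55 × 100 = 65.455%
Salt term: 16.6 × (-0.154) = -2.556
GC term: 0.41 × 65.455 = 26.837; length term: −675/55 = −12.273
Tm = 81.5 + (-2.556) + 26.837 − 12.273 = 93.508 → 93.5°C

93.5°C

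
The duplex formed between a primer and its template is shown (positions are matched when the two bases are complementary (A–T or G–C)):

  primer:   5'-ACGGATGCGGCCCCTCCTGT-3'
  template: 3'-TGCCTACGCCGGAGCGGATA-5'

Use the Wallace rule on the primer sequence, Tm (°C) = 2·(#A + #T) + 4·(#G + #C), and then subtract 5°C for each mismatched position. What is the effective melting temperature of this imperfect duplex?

Primer base counts: A=2, T=4, G=6, C=8 → A+T=6, G+C=14
Perfect-match Tm = 2(6) + 4(14) = 12 + 56 = 68°C
Mismatches (positions where the bases are not complementary): 3 (at positions 13, 15, 19)
Effective Tm = 68 − 3×5 = 68 − 15 = 53°C

53°C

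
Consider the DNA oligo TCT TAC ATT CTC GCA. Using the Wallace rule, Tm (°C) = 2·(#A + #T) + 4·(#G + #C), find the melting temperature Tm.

Scanning the sequence gives G=1, C=5, A=3, T=6.
A+T = 9, G+C = 6
Tm = 2(9) + 4(6) = 18 + 24 = 42°C

42°C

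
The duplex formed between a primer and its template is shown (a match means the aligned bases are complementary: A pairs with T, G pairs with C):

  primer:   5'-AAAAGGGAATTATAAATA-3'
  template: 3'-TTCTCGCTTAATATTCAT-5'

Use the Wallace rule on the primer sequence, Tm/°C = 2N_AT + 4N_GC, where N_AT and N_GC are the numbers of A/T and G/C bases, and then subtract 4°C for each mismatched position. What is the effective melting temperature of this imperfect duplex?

Primer base counts: A=11, T=4, G=3, C=0 → A+T=15, G+C=3
Perfect-match Tm = 2(15) + 4(3) = 30 + 12 = 42°C
Mismatches (positions where the bases are not complementary): 3 (at positions 3, 6, 16)
Effective Tm = 42 − 3×4 = 42 − 12 = 30°C

30°C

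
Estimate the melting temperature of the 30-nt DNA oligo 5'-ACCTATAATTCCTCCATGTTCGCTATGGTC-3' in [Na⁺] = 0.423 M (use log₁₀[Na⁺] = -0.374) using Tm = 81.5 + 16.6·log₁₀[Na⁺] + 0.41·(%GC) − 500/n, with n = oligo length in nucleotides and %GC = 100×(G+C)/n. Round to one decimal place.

Length n = 30. Counting bases: T=11, G=4, A=6, C=9
G+C = 13, so %GC = 13/30 × 100 = 43.333%
Salt term: 16.6 × (-0.374) = -6.208
GC term: 0.41 × 43.333 = 17.767; length term: −500/30 = −16.667
Tm = 81.5 + (-6.208) + 17.767 − 16.667 = 76.392 → 76.4°C

76.4°C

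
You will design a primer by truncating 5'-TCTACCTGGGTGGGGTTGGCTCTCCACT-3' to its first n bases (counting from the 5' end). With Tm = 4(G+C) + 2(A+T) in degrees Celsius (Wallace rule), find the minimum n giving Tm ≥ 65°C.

First 19 bases: TCTACCTGGGTGGGGTTGG → Tm = 62°C (< 65°C)
First 20 bases: TCTACCTGGGTGGGGTTGGC → Tm = 66°C (≥ 65°C)
Since every base adds ≥2°C, Tm only increases with n, so the threshold is first crossed at n = 20.

n = 20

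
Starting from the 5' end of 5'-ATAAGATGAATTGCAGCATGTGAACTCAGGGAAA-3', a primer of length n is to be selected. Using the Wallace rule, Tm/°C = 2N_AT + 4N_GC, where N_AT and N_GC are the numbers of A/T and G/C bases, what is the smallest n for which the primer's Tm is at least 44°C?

n = 17

First 16 bases: ATAAGATGAATTGCAG → Tm = 42°C (< 44°C)
First 17 bases: ATAAGATGAATTGCAGC → Tm = 46°C (≥ 44°C)
Since every base adds ≥2°C, Tm only increases with n, so the threshold is first crossed at n = 17.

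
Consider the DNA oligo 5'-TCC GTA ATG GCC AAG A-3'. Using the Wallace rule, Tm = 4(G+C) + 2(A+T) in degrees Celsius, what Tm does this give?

Scanning the sequence gives G=4, A=5, C=4, T=3.
So N_AT = 8 and N_GC = 8.
Tm = 2(8) + 4(8) = 16 + 32 = 48°C

48°C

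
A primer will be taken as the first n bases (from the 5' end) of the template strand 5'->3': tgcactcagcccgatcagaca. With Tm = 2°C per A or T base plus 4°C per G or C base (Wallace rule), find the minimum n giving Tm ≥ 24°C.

n = 8

First 7 bases: TGCACTC → Tm = 22°C (< 24°C)
First 8 bases: TGCACTCA → Tm = 24°C (≥ 24°C)
Since every base adds ≥2°C, Tm only increases with n, so the threshold is first crossed at n = 8.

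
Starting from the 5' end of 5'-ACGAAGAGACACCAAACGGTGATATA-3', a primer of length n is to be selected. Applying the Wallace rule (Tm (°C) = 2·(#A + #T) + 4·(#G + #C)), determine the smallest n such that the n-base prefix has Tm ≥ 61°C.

n = 21

First 20 bases: ACGAAGAGACACCAAACGGT → Tm = 60°C (< 61°C)
First 21 bases: ACGAAGAGACACCAAACGGTG → Tm = 64°C (≥ 61°C)
Since every base adds ≥2°C, Tm only increases with n, so the threshold is first crossed at n = 21.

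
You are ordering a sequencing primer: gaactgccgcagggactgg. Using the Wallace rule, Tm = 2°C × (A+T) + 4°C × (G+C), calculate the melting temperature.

Counting bases: C=5, T=2, A=4, G=8
A+T = 6, G+C = 13
Tm = 2(6) + 4(13) = 12 + 52 = 64°C

64°C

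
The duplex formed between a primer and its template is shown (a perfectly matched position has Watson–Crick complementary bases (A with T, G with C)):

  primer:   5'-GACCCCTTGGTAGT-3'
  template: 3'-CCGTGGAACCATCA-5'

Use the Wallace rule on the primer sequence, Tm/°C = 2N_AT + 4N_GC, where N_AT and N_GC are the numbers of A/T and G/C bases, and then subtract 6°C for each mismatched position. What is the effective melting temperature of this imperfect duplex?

32°C

Primer base counts: A=2, T=4, G=4, C=4 → A+T=6, G+C=8
Perfect-match Tm = 2(6) + 4(8) = 12 + 32 = 44°C
Mismatches (positions where the bases are not complementary): 2 (at positions 2, 4)
Effective Tm = 44 − 2×6 = 44 − 12 = 32°C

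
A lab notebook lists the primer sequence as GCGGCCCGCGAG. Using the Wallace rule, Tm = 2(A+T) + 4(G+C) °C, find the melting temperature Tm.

Scanning the sequence gives C=5, G=6, A=1, T=0.
A+T = 1, G+C = 11
Tm = 2×1 + 4×11 = 46°C

46°C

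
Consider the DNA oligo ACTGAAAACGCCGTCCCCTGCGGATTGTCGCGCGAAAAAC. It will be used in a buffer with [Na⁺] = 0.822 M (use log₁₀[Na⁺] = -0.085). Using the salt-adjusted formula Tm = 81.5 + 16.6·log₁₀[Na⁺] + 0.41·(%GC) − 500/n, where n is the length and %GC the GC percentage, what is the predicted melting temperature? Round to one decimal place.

91.2°C

Length n = 40. Base counts: A=11, T=6, G=10, C=13
G+C = 23, so %GC = 23/40 × 100 = 57.5%
Salt term: 16.6 × (-0.085) = -1.411
GC term: 0.41 × 57.5 = 23.575; length term: −500/40 = −12.5
Tm = 81.5 + (-1.411) + 23.575 − 12.5 = 91.164 → 91.2°C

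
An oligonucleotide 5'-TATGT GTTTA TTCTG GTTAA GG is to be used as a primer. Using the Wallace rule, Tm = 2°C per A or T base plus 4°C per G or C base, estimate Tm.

Scanning the sequence gives A=4, C=1, T=11, G=6.
A+T = 15, G+C = 7
Tm = 4·7 + 2·15 = 28 + 30 = 58°C

58°C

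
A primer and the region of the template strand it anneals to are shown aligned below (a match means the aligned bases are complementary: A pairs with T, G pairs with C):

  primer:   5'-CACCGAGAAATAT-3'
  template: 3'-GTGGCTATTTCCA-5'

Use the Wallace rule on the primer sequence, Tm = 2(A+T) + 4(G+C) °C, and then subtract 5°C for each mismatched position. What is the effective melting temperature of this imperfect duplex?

Primer base counts: A=6, T=2, G=2, C=3 → A+T=8, G+C=5
Perfect-match Tm = 2(8) + 4(5) = 16 + 20 = 36°C
Mismatches (positions where the bases are not complementary): 3 (at positions 7, 11, 12)
Effective Tm = 36 − 3×5 = 36 − 15 = 21°C

21°C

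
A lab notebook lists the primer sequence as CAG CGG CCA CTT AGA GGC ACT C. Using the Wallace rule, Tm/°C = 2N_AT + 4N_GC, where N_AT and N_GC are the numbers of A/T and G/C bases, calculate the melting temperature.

72°C

Counting bases: T=3, A=5, G=6, C=8
A+T = 8, G+C = 14
Tm = 2(8) + 4(14) = 16 + 56 = 72°C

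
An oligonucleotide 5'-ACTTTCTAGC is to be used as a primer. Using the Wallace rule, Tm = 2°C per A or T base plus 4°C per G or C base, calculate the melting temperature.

Counting bases: T=4, C=3, A=2, G=1
A+T = 6, G+C = 4
Tm = 4·4 + 2·6 = 16 + 12 = 28°C

28°C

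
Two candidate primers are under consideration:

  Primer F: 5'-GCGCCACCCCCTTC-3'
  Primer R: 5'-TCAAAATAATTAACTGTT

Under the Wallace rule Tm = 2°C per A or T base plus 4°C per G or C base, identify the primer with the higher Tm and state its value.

Primer F, 50°C

Primer F: A+T=3, G+C=11 → Tm = 2(3)+4(11) = 50°C
Primer R: A+T=15, G+C=3 → Tm = 2(15)+4(3) = 42°C
50°C vs 42°C → primer F is higher.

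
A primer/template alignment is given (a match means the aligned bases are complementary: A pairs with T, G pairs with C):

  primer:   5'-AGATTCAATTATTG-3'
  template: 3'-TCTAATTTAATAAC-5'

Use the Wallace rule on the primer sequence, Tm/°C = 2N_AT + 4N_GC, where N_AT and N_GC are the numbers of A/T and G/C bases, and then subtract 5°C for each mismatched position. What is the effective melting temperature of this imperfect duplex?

Primer base counts: A=5, T=6, G=2, C=1 → A+T=11, G+C=3
Perfect-match Tm = 2(11) + 4(3) = 22 + 12 = 34°C
Mismatches (positions where the bases are not complementary): 1 (at position 6)
Effective Tm = 34 − 1×5 = 34 − 5 = 29°C

29°C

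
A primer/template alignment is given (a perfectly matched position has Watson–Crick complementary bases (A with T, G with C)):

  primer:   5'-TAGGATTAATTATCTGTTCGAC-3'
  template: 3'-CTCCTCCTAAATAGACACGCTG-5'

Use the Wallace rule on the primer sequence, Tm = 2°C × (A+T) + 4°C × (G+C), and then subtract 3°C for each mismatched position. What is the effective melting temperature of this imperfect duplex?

43°C

Primer base counts: A=6, T=9, G=4, C=3 → A+T=15, G+C=7
Perfect-match Tm = 2(15) + 4(7) = 30 + 28 = 58°C
Mismatches (positions where the bases are not complementary): 5 (at positions 1, 6, 7, 9, 18)
Effective Tm = 58 − 5×3 = 58 − 15 = 43°C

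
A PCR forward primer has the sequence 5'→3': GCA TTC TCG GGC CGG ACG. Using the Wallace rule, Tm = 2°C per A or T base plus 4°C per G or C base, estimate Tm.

Scanning the sequence gives C=6, A=2, G=7, T=3.
So N_AT = 5 and N_GC = 13.
Tm = 2×5 + 4×13 = 62°C

62°C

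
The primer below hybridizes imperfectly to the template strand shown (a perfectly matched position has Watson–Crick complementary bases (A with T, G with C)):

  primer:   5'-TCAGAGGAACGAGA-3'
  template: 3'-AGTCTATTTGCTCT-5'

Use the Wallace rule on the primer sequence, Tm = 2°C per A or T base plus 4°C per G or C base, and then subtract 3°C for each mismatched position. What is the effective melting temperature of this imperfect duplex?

Primer base counts: A=6, T=1, G=5, C=2 → A+T=7, G+C=7
Perfect-match Tm = 2(7) + 4(7) = 14 + 28 = 42°C
Mismatches (positions where the bases are not complementary): 2 (at positions 6, 7)
Effective Tm = 42 − 2×3 = 42 − 6 = 36°C

36°C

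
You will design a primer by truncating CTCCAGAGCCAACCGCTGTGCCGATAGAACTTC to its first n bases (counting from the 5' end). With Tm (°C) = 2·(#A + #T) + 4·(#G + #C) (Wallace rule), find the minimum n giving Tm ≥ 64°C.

First 19 bases: CTCCAGAGCCAACCGCTGT → Tm = 62°C (< 64°C)
First 20 bases: CTCCAGAGCCAACCGCTGTG → Tm = 66°C (≥ 64°C)
Since every base adds ≥2°C, Tm only increases with n, so the threshold is first crossed at n = 20.

n = 20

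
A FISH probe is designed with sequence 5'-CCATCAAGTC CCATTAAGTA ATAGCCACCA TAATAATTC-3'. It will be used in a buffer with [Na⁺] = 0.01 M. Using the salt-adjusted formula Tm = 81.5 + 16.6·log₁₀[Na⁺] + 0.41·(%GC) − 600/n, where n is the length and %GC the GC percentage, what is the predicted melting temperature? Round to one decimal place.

47.6°C

Length n = 39. Base counts: C=11, T=10, A=15, G=3
G+C = 14, so %GC = 14/39 × 100 = 35.897%
Salt term: 16.6 × (-2) = -33.2
GC term: 0.41 × 35.897 = 14.718; length term: −600/39 = −15.385
Tm = 81.5 + (-33.2) + 14.718 − 15.385 = 47.633 → 47.6°C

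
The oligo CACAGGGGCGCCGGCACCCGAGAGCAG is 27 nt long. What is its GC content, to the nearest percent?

Base counts: T=0, G=11, C=10, A=6
G+C = 11 + 10 = 21 out of 27 bases
%GC = 21/27 × 100 = 77.78% ≈ 78%

78%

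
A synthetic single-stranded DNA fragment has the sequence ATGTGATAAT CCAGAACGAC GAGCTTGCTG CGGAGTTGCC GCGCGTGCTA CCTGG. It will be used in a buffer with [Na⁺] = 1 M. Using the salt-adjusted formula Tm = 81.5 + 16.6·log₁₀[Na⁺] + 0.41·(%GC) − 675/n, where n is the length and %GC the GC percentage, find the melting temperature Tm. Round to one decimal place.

Length n = 55. Base counts: C=14, A=11, T=12, G=18
G+C = 32, so %GC = 32/55 × 100 = 58.182%
Salt term: 16.6 × (0) = 0
GC term: 0.41 × 58.182 = 23.855; length term: −675/55 = −12.273
Tm = 81.5 + (0) + 23.855 − 12.273 = 93.082 → 93.1°C

93.1°C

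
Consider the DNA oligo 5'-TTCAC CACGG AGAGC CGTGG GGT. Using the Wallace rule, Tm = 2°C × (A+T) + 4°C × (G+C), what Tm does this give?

76°C

Base counts: A=4, T=4, G=9, C=6
AT pairs contribute 8, GC pairs contribute 15.
Tm = 4·15 + 2·8 = 60 + 16 = 76°C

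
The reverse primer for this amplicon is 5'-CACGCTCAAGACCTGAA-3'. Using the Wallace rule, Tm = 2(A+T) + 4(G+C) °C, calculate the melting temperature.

Scanning the sequence gives A=6, G=3, C=6, T=2.
So N_AT = 8 and N_GC = 9.
Tm = 2×8 + 4×9 = 52°C

52°C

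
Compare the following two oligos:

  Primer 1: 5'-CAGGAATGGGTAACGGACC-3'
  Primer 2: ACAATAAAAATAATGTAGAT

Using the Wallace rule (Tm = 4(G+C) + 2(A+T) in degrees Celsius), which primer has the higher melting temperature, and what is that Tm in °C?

Primer 1, 60°C

Primer 1: A+T=8, G+C=11 → Tm = 2(8)+4(11) = 60°C
Primer 2: A+T=17, G+C=3 → Tm = 2(17)+4(3) = 46°C
60°C vs 46°C → primer 1 is higher.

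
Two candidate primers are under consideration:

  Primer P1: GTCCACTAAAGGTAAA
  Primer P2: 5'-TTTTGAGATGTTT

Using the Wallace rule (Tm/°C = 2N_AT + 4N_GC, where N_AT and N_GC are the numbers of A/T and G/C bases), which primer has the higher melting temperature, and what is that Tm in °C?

Primer P1: A+T=10, G+C=6 → Tm = 2(10)+4(6) = 44°C
Primer P2: A+T=10, G+C=3 → Tm = 2(10)+4(3) = 32°C
44°C vs 32°C → primer P1 is higher.

Primer P1, 44°C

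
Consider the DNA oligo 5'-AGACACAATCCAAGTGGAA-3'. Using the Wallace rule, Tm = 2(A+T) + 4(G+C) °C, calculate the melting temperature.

Base counts: T=2, A=9, G=4, C=4
So N_AT = 11 and N_GC = 8.
Tm = 4·8 + 2·11 = 32 + 22 = 54°C

54°C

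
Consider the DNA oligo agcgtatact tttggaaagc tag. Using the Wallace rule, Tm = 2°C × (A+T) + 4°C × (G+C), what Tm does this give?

Counting bases: C=3, G=6, T=7, A=7
So N_AT = 14 and N_GC = 9.
Tm = 4·9 + 2·14 = 36 + 28 = 64°C

64°C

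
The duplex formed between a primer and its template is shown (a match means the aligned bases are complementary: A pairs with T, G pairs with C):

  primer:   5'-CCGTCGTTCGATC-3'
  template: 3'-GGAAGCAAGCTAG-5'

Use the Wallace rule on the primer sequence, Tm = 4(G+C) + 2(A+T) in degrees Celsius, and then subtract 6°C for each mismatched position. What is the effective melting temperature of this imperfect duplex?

Primer base counts: A=1, T=4, G=3, C=5 → A+T=5, G+C=8
Perfect-match Tm = 2(5) + 4(8) = 10 + 32 = 42°C
Mismatches (positions where the bases are not complementary): 1 (at position 3)
Effective Tm = 42 − 1×6 = 42 − 6 = 36°C

36°C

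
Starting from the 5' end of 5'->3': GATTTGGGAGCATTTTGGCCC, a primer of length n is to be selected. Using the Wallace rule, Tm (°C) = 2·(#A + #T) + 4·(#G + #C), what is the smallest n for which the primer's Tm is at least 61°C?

First 20 bases: GATTTGGGAGCATTTTGGCC → Tm = 60°C (< 61°C)
First 21 bases: GATTTGGGAGCATTTTGGCCC → Tm = 64°C (≥ 61°C)
Each additional base adds 2°C (A/T) or 4°C (G/C), so Tm is non-decreasing in n; n = 21 is the first length to reach 61°C.

n = 21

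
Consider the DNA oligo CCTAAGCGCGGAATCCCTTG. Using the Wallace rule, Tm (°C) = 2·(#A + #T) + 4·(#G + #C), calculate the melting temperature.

64°C

Counting bases: A=4, G=5, C=7, T=4
A+T = 8, G+C = 12
Tm = 4·12 + 2·8 = 48 + 16 = 64°C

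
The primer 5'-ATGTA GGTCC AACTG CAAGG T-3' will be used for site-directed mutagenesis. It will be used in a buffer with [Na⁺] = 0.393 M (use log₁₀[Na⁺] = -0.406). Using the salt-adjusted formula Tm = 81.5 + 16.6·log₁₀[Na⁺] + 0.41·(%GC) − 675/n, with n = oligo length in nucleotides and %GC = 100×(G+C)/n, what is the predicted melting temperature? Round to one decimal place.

62.1°C

Length n = 21. Counting bases: A=6, G=6, C=4, T=5
G+C = 10, so %GC = 10/21 × 100 = 47.619%
Salt term: 16.6 × (-0.406) = -6.74
GC term: 0.41 × 47.619 = 19.524; length term: −675/21 = −32.143
Tm = 81.5 + (-6.74) + 19.524 − 32.143 = 62.141 → 62.1°C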